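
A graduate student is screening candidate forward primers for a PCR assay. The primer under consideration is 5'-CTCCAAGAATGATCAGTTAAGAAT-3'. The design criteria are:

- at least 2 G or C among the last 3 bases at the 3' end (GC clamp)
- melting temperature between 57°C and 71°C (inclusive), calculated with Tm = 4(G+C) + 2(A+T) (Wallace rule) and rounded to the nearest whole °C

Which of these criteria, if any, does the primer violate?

Fails: GC clamp.

Base counts: A=10, T=6, G=4, C=4 (length 24).
GC clamp: 3' end AAT has 0 G/C, need ≥2 ✗
Tm: Tm = 2·16 + 4·8 = 64°C ✓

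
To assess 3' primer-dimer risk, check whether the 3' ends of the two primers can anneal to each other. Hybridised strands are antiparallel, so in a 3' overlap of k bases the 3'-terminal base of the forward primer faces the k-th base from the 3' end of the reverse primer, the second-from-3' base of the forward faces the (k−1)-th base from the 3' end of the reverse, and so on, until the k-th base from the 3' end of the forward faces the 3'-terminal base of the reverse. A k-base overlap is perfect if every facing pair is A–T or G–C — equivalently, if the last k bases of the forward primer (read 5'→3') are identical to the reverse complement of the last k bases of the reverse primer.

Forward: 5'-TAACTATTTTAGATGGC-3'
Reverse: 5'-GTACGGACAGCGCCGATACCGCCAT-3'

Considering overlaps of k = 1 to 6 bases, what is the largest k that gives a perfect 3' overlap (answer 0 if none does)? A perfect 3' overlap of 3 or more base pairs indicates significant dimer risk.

Longest perfect overlap: 5 complementary base pairs; significant dimer risk (threshold 3).

Last 6 bases (5'→3') — forward …GATGGC, reverse …CGCCAT.
Reverse complement of the reverse primer's last 6 bases: ATGGCG; its first k bases are the reverse complement of the reverse primer's last k bases, so a perfect k-base overlap needs the forward primer's last k bases to equal them.
Comparing (forward last k vs required): k=1: C vs A ✗; k=2: GC vs AT ✗; k=3: GGC vs ATG ✗; k=4: TGGC vs ATGG ✗; k=5: ATGGC vs ATGGC ✓; k=6: GATGGC vs ATGGCG ✗.
Only k = 5 is perfect, so the longest perfect 3' overlap is 5.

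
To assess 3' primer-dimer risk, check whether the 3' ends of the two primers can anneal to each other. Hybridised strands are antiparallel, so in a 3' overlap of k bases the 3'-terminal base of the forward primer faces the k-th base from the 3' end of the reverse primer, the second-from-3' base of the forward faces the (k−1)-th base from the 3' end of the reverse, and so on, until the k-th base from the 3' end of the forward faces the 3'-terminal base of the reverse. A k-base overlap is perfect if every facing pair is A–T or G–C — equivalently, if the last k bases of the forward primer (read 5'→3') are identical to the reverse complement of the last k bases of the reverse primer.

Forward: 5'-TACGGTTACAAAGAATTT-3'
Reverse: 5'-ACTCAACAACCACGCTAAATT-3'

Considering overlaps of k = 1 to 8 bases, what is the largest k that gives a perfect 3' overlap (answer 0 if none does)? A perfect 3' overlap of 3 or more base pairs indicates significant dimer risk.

Last 8 bases (5'→3') — forward …AAGAATTT, reverse …GCTAAATT.
Reverse complement of the reverse primer's last 8 bases: AATTTAGC; its first k bases are the reverse complement of the reverse primer's last k bases, so a perfect k-base overlap needs the forward primer's last k bases to equal them.
Comparing (forward last k vs required): k=1: T vs A ✗; k=2: TT vs AA ✗; k=3: TTT vs AAT ✗; k=4: ATTT vs AATT ✗; k=5: AATTT vs AATTT ✓; k=6: GAATTT vs AATTTA ✗; k=7: AGAATTT vs AATTTAG ✗; k=8: AAGAATTT vs AATTTAGC ✗.
Only k = 5 is perfect, so the longest perfect 3' overlap is 5.

Longest perfect overlap: 5 complementary base pairs; significant dimer risk (threshold 3).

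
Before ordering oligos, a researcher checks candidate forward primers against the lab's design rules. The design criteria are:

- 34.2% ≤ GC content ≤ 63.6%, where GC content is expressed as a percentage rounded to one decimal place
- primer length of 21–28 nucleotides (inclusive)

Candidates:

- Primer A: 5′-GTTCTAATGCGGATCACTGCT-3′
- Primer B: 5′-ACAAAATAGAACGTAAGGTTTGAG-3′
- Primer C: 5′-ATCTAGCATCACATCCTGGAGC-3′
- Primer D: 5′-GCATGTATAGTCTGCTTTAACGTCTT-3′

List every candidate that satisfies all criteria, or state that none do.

Primer A, Primer C and Primer D.

Primer A (21 nt, A=4 T=7 G=5 C=5): GC 10/21 = 47.6% ✓; length 21 ✓ — passes.
Primer B (24 nt, A=11 T=5 G=6 C=2): GC 8/24 = 33.3%, outside 34.2–63.6% ✗; length 24 ✓ — fails.
Primer C (22 nt, A=6 T=5 G=4 C=7): GC 11/22 = 50.0% ✓; length 22 ✓ — passes.
Primer D (26 nt, A=5 T=11 G=5 C=5): GC 10/26 = 38.5% ✓; length 26 ✓ — passes.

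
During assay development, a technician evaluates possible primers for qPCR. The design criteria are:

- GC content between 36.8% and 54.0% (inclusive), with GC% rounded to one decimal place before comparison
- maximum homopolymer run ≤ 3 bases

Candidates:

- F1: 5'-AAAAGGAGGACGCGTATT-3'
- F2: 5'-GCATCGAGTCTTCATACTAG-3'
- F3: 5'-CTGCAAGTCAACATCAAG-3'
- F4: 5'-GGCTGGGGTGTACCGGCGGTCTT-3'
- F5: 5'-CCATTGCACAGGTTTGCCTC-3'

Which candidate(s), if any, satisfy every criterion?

F1 (18 nt, A=7 T=3 G=6 C=2): GC 8/18 = 44.4% ✓; longest run = 4, exceeds 3 ✗ — fails.
F2 (20 nt, A=5 T=6 G=4 C=5): GC 9/20 = 45.0% ✓; longest run = 2 ✓ — passes.
F3 (18 nt, A=7 T=3 G=3 C=5): GC 8/18 = 44.4% ✓; longest run = 2 ✓ — passes.
F4 (23 nt, A=1 T=6 G=11 C=5): GC 16/23 = 69.6%, outside 36.8–54.0% ✗; longest run = 4, exceeds 3 ✗ — fails.
F5 (20 nt, A=3 T=6 G=4 C=7): GC 11/20 = 55.0%, outside 36.8–54.0% ✗; longest run = 3 ✓ — fails.

F2 and F3.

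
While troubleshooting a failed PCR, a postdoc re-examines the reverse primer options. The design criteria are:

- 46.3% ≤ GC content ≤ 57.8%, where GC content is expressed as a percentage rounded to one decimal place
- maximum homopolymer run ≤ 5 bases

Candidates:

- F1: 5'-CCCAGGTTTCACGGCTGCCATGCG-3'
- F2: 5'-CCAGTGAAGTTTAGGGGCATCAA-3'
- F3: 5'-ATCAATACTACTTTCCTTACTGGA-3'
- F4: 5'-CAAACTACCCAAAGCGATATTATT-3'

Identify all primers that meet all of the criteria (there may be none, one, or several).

F2 only.

F1 (24 nt, A=3 T=5 G=7 C=9): GC 16/24 = 66.7%, outside 46.3–57.8% ✗; longest run = 3 ✓ — fails.
F2 (23 nt, A=7 T=5 G=7 C=4): GC 11/23 = 47.8% ✓; longest run = 4 ✓ — passes.
F3 (24 nt, A=7 T=9 G=2 C=6): GC 8/24 = 33.3%, outside 46.3–57.8% ✗; longest run = 3 ✓ — fails.
F4 (24 nt, A=10 T=6 G=2 C=6): GC 8/24 = 33.3%, outside 46.3–57.8% ✗; longest run = 3 ✓ — fails.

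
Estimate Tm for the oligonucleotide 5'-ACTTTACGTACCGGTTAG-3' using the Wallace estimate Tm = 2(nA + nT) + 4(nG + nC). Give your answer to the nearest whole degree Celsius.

Base counts: A=4, T=6, G=4, C=4 (length 18).
Tm = 2·(4+6) + 4·(4+4) = 2·10 + 4·8 = 20 + 32 = 52°C.

52°C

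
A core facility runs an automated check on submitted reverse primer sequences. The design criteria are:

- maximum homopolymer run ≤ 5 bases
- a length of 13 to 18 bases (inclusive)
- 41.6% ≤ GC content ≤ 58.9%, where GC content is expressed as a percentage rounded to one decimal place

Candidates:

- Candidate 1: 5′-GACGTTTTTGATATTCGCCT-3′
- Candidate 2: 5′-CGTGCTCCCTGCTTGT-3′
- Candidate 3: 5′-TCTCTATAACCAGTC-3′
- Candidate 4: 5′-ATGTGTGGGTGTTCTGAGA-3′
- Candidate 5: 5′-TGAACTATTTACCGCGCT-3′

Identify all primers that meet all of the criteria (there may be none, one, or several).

Candidate 1 (20 nt, A=3 T=9 G=4 C=4): longest run = 5 ✓; length 20, outside 13–18 ✗; GC 8/20 = 40.0%, outside 41.6–58.9% ✗ — fails.
Candidate 2 (16 nt, A=0 T=6 G=4 C=6): longest run = 3 ✓; length 16 ✓; GC 10/16 = 62.5%, outside 41.6–58.9% ✗ — fails.
Candidate 3 (15 nt, A=4 T=5 G=1 C=5): longest run = 2 ✓; length 15 ✓; GC 6/15 = 40.0%, outside 41.6–58.9% ✗ — fails.
Candidate 4 (19 nt, A=3 T=7 G=8 C=1): longest run = 3 ✓; length 19, outside 13–18 ✗; GC 9/19 = 47.4% ✓ — fails.
Candidate 5 (18 nt, A=4 T=6 G=3 C=5): longest run = 3 ✓; length 18 ✓; GC 8/18 = 44.4% ✓ — passes.

Candidate 5 only.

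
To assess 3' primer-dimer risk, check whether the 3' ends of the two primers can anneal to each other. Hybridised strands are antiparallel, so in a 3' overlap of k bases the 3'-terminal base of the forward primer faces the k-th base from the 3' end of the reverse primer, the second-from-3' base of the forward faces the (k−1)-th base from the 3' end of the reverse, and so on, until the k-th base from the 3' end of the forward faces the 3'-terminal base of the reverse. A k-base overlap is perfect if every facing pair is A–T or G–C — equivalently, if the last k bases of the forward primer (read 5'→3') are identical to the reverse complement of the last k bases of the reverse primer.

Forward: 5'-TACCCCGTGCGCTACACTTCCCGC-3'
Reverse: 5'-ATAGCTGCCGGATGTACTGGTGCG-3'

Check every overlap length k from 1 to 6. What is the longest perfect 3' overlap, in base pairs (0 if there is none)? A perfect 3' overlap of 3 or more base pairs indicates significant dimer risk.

Longest perfect overlap: 3 complementary base pairs; significant dimer risk (threshold 3).

Last 6 bases (5'→3') — forward …TCCCGC, reverse …GGTGCG.
Reverse complement of the reverse primer's last 6 bases: CGCACC; its first k bases are the reverse complement of the reverse primer's last k bases, so a perfect k-base overlap needs the forward primer's last k bases to equal them.
Comparing (forward last k vs required): k=1: C vs C ✓; k=2: GC vs CG ✗; k=3: CGC vs CGC ✓; k=4: CCGC vs CGCA ✗; k=5: CCCGC vs CGCAC ✗; k=6: TCCCGC vs CGCACC ✗.
Perfect overlaps at k = 1, 3; the largest is 3.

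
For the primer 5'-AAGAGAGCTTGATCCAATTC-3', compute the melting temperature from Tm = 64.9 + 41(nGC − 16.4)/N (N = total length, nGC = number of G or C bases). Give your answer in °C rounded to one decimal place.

47.7°C

Base counts: A=7, T=5, G=4, C=4; G+C = 8, N = 20.
Tm = 64.9 + 41·(8 − 16.4)/20 = 64.9 + -344.40/20 = 47.7°C.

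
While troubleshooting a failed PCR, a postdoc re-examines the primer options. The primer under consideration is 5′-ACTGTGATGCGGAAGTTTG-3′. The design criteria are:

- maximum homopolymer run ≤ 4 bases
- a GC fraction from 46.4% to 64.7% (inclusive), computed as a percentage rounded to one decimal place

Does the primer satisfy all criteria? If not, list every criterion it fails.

Base counts: A=4, T=6, G=7, C=2 (length 19).
homopolymer run: longest run = 3 ✓
GC content: GC 9/19 = 47.4% ✓

Meets all criteria.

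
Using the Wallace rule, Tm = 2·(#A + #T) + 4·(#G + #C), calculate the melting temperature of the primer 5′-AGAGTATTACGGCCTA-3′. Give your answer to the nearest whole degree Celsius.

46°C

Base counts: A=5, T=4, G=4, C=3 (length 16).
Tm = 2·(5+4) + 4·(4+3) = 2·9 + 4·7 = 18 + 28 = 46°C.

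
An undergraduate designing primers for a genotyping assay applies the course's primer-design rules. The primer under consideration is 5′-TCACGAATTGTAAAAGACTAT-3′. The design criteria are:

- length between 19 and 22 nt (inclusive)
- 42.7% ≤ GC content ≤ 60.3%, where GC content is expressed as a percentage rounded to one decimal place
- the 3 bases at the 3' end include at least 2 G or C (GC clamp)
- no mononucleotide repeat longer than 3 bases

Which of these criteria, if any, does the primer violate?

Fails: GC content, GC clamp, homopolymer run.

Base counts: A=9, T=6, G=3, C=3 (length 21).
length: length 21 ✓
GC content: GC 6/21 = 28.6%, outside 42.7–60.3% ✗
GC clamp: 3' end TAT has 0 G/C, need ≥2 ✗
homopolymer run: longest run = 4, exceeds 3 ✗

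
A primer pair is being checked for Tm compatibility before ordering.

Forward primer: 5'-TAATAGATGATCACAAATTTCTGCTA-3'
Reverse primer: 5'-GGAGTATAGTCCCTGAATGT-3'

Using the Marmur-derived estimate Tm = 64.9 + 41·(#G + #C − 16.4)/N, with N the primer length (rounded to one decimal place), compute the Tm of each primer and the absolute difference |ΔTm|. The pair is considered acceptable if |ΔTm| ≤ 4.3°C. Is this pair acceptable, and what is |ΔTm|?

|ΔTm| = 0.4°C; the pair is acceptable.

Forward: G+C = 7, N = 26 → Tm = 64.9 + 41·(7 − 16.4)/26 = 50.1°C.
Reverse: G+C = 9, N = 20 → Tm = 64.9 + 41·(9 − 16.4)/20 = 49.7°C.
|ΔTm| = |50.1 − 49.7| = 0.4°C, ≤ 4.3°C.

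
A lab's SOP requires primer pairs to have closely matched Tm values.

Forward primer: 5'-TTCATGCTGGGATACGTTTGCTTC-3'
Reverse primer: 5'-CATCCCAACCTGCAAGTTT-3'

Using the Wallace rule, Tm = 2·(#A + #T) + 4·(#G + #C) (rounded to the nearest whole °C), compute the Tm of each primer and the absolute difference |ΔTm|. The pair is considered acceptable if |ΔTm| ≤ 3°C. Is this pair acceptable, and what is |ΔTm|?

Forward: A=3 T=10 G=6 C=5 → Tm = 2·13 + 4·11 = 70°C.
Reverse: A=5 T=5 G=2 C=7 → Tm = 2·10 + 4·9 = 56°C.
|ΔTm| = |70 − 56| = 14°C, > 3°C.

|ΔTm| = 14°C; the pair is not acceptable.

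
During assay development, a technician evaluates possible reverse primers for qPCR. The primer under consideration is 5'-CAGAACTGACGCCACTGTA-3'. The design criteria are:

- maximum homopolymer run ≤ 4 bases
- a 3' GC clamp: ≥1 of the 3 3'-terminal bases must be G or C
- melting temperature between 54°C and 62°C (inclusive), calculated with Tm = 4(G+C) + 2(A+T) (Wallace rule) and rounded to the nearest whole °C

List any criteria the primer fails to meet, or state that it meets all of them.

Base counts: A=6, T=3, G=4, C=6 (length 19).
homopolymer run: longest run = 2 ✓
GC clamp: 3' end GTA has 1 G/C ✓
Tm: Tm = 2·9 + 4·10 = 58°C ✓

Meets all criteria.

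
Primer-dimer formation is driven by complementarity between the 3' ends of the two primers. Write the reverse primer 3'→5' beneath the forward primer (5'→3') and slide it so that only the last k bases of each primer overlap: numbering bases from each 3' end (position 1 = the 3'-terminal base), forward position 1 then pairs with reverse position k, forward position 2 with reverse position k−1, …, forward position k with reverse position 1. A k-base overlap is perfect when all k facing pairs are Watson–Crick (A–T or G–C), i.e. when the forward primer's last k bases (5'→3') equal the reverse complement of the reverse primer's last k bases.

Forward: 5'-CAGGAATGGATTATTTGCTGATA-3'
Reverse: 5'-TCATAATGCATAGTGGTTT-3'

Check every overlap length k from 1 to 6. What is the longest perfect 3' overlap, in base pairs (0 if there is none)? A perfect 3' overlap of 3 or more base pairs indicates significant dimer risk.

Last 6 bases (5'→3') — forward …CTGATA, reverse …TGGTTT.
Reverse complement of the reverse primer's last 6 bases: AAACCA; its first k bases are the reverse complement of the reverse primer's last k bases, so a perfect k-base overlap needs the forward primer's last k bases to equal them.
Comparing (forward last k vs required): k=1: A vs A ✓; k=2: TA vs AA ✗; k=3: ATA vs AAA ✗; k=4: GATA vs AAAC ✗; k=5: TGATA vs AAACC ✗; k=6: CTGATA vs AAACCA ✗.
Only k = 1 is perfect, so the longest perfect 3' overlap is 1.

Longest perfect overlap: 1 complementary base pair; below the dimer-risk threshold (threshold 3).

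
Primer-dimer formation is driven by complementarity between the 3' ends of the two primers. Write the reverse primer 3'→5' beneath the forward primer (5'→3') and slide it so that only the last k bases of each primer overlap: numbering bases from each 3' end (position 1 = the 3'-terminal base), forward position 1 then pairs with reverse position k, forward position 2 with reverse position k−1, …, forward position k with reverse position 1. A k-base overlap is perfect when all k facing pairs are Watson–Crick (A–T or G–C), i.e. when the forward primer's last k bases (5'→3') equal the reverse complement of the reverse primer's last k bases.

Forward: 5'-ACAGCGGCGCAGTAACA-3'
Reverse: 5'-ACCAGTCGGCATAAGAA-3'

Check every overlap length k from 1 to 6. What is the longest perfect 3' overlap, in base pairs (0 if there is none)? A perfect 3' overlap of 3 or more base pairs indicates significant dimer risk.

Last 6 bases (5'→3') — forward …GTAACA, reverse …TAAGAA.
Reverse complement of the reverse primer's last 6 bases: TTCTTA; its first k bases are the reverse complement of the reverse primer's last k bases, so a perfect k-base overlap needs the forward primer's last k bases to equal them.
Comparing (forward last k vs required): k=1: A vs T ✗; k=2: CA vs TT ✗; k=3: ACA vs TTC ✗; k=4: AACA vs TTCT ✗; k=5: TAACA vs TTCTT ✗; k=6: GTAACA vs TTCTTA ✗.
No overlap length from 1 to 6 is perfect, so the longest perfect 3' overlap is 0.

Longest perfect overlap: 0 complementary base pairs; below the dimer-risk threshold (threshold 3).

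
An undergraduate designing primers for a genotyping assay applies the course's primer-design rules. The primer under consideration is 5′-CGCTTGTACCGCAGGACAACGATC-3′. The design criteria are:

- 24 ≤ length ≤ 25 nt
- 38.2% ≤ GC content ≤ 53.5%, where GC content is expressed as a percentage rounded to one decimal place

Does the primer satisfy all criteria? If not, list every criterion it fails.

Fails: GC content.

Base counts: A=6, T=4, G=6, C=8 (length 24).
length: length 24 ✓
GC content: GC 14/24 = 58.3%, outside 38.2–53.5% ✗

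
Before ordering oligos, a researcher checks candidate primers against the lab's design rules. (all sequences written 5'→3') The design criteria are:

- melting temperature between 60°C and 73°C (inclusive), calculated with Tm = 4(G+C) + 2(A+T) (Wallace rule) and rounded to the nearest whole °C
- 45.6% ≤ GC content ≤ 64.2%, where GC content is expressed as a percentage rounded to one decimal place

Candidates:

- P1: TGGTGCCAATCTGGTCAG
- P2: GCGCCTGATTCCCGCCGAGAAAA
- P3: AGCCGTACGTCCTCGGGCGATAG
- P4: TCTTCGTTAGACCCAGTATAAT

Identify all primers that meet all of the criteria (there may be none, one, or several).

P1 (18 nt, A=3 T=5 G=6 C=4): Tm = 2·8 + 4·10 = 56°C, outside 60–73°C ✗; GC 10/18 = 55.6% ✓ — fails.
P2 (23 nt, A=6 T=3 G=6 C=8): Tm = 2·9 + 4·14 = 74°C, outside 60–73°C ✗; GC 14/23 = 60.9% ✓ — fails.
P3 (23 nt, A=4 T=4 G=8 C=7): Tm = 2·8 + 4·15 = 76°C, outside 60–73°C ✗; GC 15/23 = 65.2%, outside 45.6–64.2% ✗ — fails.
P4 (22 nt, A=6 T=8 G=3 C=5): Tm = 2·14 + 4·8 = 60°C ✓; GC 8/22 = 36.4%, outside 45.6–64.2% ✗ — fails.

None of the candidates satisfy all criteria.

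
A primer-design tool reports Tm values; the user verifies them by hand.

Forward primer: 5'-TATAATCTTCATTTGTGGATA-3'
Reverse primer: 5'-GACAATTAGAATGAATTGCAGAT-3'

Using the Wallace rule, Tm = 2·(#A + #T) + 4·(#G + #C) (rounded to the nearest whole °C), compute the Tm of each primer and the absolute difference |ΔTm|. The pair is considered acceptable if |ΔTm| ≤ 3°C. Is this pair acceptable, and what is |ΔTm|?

|ΔTm| = 8°C; the pair is not acceptable.

Forward: A=6 T=10 G=3 C=2 → Tm = 2·16 + 4·5 = 52°C.
Reverse: A=10 T=6 G=5 C=2 → Tm = 2·16 + 4·7 = 60°C.
|ΔTm| = |52 − 60| = 8°C, > 3°C.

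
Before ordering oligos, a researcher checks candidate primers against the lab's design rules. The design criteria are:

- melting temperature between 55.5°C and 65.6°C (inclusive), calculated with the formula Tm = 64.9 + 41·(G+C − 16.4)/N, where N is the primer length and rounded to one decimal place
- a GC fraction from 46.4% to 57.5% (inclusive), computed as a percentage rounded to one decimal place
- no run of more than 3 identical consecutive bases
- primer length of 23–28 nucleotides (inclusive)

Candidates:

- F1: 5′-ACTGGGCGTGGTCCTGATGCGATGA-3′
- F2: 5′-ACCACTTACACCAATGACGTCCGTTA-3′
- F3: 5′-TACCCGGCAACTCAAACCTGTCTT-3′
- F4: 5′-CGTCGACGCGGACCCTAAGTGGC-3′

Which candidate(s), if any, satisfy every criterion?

F3 only.

F1 (25 nt, A=4 T=6 G=10 C=5): Tm = 64.9 + 41·(15 − 16.4)/25 = 62.6°C ✓; GC 15/25 = 60.0%, outside 46.4–57.5% ✗; longest run = 3 ✓; length 25 ✓ — fails.
F2 (26 nt, A=8 T=6 G=3 C=9): Tm = 64.9 + 41·(12 − 16.4)/26 = 58.0°C ✓; GC 12/26 = 46.2%, outside 46.4–57.5% ✗; longest run = 2 ✓; length 26 ✓ — fails.
F3 (24 nt, A=6 T=6 G=3 C=9): Tm = 64.9 + 41·(12 − 16.4)/24 = 57.4°C ✓; GC 12/24 = 50.0% ✓; longest run = 3 ✓; length 24 ✓ — passes.
F4 (23 nt, A=4 T=3 G=8 C=8): Tm = 64.9 + 41·(16 − 16.4)/23 = 64.2°C ✓; GC 16/23 = 69.6%, outside 46.4–57.5% ✗; longest run = 3 ✓; length 23 ✓ — fails.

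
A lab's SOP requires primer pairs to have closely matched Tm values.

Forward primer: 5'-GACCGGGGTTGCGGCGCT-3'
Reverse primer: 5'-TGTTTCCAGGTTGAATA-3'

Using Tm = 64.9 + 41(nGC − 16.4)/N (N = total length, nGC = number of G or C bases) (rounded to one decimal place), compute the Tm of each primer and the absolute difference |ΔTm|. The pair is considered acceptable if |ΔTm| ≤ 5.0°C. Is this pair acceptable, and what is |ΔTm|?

Forward: G+C = 14, N = 18 → Tm = 64.9 + 41·(14 − 16.4)/18 = 59.4°C.
Reverse: G+C = 6, N = 17 → Tm = 64.9 + 41·(6 − 16.4)/17 = 39.8°C.
|ΔTm| = |59.4 − 39.8| = 19.6°C, > 5.0°C.

|ΔTm| = 19.6°C; the pair is not acceptable.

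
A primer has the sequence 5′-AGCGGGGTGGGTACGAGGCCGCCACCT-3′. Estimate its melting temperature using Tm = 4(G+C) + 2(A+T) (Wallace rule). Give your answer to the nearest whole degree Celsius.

Base counts: A=4, T=3, G=12, C=8 (length 27).
Tm = 2·(4+3) + 4·(12+8) = 2·7 + 4·20 = 14 + 80 = 94°C.

94°C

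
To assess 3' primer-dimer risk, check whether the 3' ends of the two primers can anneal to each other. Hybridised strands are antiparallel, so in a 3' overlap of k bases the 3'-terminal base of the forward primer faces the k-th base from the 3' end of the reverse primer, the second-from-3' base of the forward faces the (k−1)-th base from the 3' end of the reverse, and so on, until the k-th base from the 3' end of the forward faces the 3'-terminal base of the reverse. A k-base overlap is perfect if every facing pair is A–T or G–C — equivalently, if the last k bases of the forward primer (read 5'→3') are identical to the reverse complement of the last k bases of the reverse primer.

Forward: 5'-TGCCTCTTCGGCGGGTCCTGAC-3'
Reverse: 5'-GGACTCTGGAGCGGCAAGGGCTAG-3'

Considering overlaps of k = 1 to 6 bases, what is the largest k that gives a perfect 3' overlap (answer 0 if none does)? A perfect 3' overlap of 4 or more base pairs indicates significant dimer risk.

Last 6 bases (5'→3') — forward …CCTGAC, reverse …GGCTAG.
Reverse complement of the reverse primer's last 6 bases: CTAGCC; its first k bases are the reverse complement of the reverse primer's last k bases, so a perfect k-base overlap needs the forward primer's last k bases to equal them.
Comparing (forward last k vs required): k=1: C vs C ✓; k=2: AC vs CT ✗; k=3: GAC vs CTA ✗; k=4: TGAC vs CTAG ✗; k=5: CTGAC vs CTAGC ✗; k=6: CCTGAC vs CTAGCC ✗.
Only k = 1 is perfect, so the longest perfect 3' overlap is 1.

Longest perfect overlap: 1 complementary base pair; below the dimer-risk threshold (threshold 4).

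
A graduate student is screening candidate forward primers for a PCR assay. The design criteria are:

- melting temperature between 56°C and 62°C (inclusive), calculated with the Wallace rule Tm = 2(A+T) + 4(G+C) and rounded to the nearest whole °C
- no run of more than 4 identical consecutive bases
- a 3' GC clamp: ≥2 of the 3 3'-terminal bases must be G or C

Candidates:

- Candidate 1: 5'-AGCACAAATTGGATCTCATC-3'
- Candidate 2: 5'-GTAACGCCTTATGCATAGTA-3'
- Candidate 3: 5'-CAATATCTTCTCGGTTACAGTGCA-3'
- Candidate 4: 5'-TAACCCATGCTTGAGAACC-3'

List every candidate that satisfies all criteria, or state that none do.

Candidate 1 (20 nt, A=7 T=5 G=3 C=5): Tm = 2·12 + 4·8 = 56°C ✓; longest run = 3 ✓; 3' end ATC has 1 G/C, need ≥2 ✗ — fails.
Candidate 2 (20 nt, A=6 T=6 G=4 C=4): Tm = 2·12 + 4·8 = 56°C ✓; longest run = 2 ✓; 3' end GTA has 1 G/C, need ≥2 ✗ — fails.
Candidate 3 (24 nt, A=6 T=8 G=4 C=6): Tm = 2·14 + 4·10 = 68°C, outside 56–62°C ✗; longest run = 2 ✓; 3' end GCA has 2 G/C ✓ — fails.
Candidate 4 (19 nt, A=6 T=4 G=3 C=6): Tm = 2·10 + 4·9 = 56°C ✓; longest run = 3 ✓; 3' end ACC has 2 G/C ✓ — passes.

Candidate 4 only.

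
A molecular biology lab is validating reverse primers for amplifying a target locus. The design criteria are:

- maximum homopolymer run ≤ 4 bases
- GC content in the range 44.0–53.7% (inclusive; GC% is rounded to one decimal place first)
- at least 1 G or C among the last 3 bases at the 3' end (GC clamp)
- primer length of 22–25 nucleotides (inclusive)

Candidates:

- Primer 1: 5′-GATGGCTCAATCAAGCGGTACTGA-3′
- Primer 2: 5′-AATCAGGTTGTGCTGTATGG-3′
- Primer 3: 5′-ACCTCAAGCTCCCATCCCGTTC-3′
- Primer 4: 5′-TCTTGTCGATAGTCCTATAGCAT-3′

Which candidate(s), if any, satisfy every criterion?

Primer 1 only.

Primer 1 (24 nt, A=7 T=5 G=7 C=5): longest run = 2 ✓; GC 12/24 = 50.0% ✓; 3' end TGA has 1 G/C ✓; length 24 ✓ — passes.
Primer 2 (20 nt, A=4 T=7 G=7 C=2): longest run = 2 ✓; GC 9/20 = 45.0% ✓; 3' end TGG has 2 G/C ✓; length 20, outside 22–25 ✗ — fails.
Primer 3 (22 nt, A=4 T=5 G=2 C=11): longest run = 3 ✓; GC 13/22 = 59.1%, outside 44.0–53.7% ✗; 3' end TTC has 1 G/C ✓; length 22 ✓ — fails.
Primer 4 (23 nt, A=5 T=9 G=4 C=5): longest run = 2 ✓; GC 9/23 = 39.1%, outside 44.0–53.7% ✗; 3' end CAT has 1 G/C ✓; length 23 ✓ — fails.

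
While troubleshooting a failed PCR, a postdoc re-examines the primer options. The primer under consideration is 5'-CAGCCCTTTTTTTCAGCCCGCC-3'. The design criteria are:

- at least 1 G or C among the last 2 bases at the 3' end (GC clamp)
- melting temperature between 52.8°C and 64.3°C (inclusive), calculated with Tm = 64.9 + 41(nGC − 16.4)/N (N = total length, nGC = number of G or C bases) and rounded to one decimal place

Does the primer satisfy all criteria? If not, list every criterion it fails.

Meets all criteria.

Base counts: A=2, T=7, G=3, C=10 (length 22).
GC clamp: 3' end CC has 2 G/C ✓
Tm: Tm = 64.9 + 41·(13 − 16.4)/22 = 58.6°C ✓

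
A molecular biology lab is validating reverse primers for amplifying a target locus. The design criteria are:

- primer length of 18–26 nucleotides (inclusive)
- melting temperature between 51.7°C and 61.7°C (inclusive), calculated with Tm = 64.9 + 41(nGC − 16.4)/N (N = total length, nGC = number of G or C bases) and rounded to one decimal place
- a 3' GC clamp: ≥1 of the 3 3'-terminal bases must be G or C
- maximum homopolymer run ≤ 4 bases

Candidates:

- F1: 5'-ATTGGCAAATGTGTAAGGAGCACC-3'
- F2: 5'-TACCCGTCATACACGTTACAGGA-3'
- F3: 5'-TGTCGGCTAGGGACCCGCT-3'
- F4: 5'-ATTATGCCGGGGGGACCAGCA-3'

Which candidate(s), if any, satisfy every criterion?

F1 (24 nt, A=8 T=5 G=7 C=4): length 24 ✓; Tm = 64.9 + 41·(11 − 16.4)/24 = 55.7°C ✓; 3' end ACC has 2 G/C ✓; longest run = 3 ✓ — passes.
F2 (23 nt, A=7 T=5 G=4 C=7): length 23 ✓; Tm = 64.9 + 41·(11 − 16.4)/23 = 55.3°C ✓; 3' end GGA has 2 G/C ✓; longest run = 3 ✓ — passes.
F3 (19 nt, A=2 T=4 G=7 C=6): length 19 ✓; Tm = 64.9 + 41·(13 − 16.4)/19 = 57.6°C ✓; 3' end GCT has 2 G/C ✓; longest run = 3 ✓ — passes.
F4 (21 nt, A=5 T=3 G=8 C=5): length 21 ✓; Tm = 64.9 + 41·(13 − 16.4)/21 = 58.3°C ✓; 3' end GCA has 2 G/C ✓; longest run = 6, exceeds 4 ✗ — fails.

F1, F2 and F3.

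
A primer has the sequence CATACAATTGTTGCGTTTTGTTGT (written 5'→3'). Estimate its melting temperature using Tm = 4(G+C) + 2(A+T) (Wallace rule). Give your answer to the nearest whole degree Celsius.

Base counts: A=4, T=12, G=5, C=3 (length 24).
Tm = 2·(4+12) + 4·(5+3) = 2·16 + 4·8 = 32 + 32 = 64°C.

64°C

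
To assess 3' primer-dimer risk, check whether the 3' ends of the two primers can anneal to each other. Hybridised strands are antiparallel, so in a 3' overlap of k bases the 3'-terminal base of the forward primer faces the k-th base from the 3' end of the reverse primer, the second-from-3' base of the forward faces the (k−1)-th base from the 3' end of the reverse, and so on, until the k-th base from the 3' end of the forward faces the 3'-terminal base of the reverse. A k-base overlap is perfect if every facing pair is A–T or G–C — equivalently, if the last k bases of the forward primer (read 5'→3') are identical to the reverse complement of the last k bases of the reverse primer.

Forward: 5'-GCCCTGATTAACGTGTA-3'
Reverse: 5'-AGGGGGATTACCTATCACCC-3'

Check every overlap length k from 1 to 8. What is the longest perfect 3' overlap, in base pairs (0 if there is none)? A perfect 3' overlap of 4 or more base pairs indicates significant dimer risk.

Last 8 bases (5'→3') — forward …AACGTGTA, reverse …TATCACCC.
Reverse complement of the reverse primer's last 8 bases: GGGTGATA; its first k bases are the reverse complement of the reverse primer's last k bases, so a perfect k-base overlap needs the forward primer's last k bases to equal them.
Comparing (forward last k vs required): k=1: A vs G ✗; k=2: TA vs GG ✗; k=3: GTA vs GGG ✗; k=4: TGTA vs GGGT ✗; k=5: GTGTA vs GGGTG ✗; k=6: CGTGTA vs GGGTGA ✗; k=7: ACGTGTA vs GGGTGAT ✗; k=8: AACGTGTA vs GGGTGATA ✗.
No overlap length from 1 to 8 is perfect, so the longest perfect 3' overlap is 0.

Longest perfect overlap: 0 complementary base pairs; below the dimer-risk threshold (threshold 4).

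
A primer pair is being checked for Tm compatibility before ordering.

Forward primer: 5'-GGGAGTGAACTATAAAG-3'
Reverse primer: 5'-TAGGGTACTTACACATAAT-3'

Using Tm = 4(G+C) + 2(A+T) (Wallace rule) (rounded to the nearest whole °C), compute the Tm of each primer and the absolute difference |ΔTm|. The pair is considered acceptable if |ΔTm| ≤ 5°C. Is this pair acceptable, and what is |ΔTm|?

Forward: A=7 T=3 G=6 C=1 → Tm = 2·10 + 4·7 = 48°C.
Reverse: A=7 T=6 G=3 C=3 → Tm = 2·13 + 4·6 = 50°C.
|ΔTm| = |48 − 50| = 2°C, ≤ 5°C.

|ΔTm| = 2°C; the pair is acceptable.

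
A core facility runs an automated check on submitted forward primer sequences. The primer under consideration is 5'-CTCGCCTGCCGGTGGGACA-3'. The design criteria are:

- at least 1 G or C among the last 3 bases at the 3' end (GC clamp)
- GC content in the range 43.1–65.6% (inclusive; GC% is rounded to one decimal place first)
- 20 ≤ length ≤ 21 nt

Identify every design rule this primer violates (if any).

Base counts: A=2, T=3, G=7, C=7 (length 19).
GC clamp: 3' end ACA has 1 G/C ✓
GC content: GC 14/19 = 73.7%, outside 43.1–65.6% ✗
length: length 19, outside 20–21 ✗

Fails: GC content, length.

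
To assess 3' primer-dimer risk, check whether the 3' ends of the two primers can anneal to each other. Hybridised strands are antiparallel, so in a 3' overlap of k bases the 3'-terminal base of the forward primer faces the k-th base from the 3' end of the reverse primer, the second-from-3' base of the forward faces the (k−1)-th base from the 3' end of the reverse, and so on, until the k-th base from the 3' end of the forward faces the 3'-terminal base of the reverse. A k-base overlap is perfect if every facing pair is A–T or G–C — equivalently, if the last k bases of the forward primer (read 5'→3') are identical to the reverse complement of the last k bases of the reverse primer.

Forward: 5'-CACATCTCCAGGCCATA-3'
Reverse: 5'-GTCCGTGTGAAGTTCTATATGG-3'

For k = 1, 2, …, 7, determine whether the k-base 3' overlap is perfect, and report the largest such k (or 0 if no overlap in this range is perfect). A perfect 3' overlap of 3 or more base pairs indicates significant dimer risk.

Last 7 bases (5'→3') — forward …GGCCATA, reverse …TATATGG.
Reverse complement of the reverse primer's last 7 bases: CCATATA; its first k bases are the reverse complement of the reverse primer's last k bases, so a perfect k-base overlap needs the forward primer's last k bases to equal them.
Comparing (forward last k vs required): k=1: A vs C ✗; k=2: TA vs CC ✗; k=3: ATA vs CCA ✗; k=4: CATA vs CCAT ✗; k=5: CCATA vs CCATA ✓; k=6: GCCATA vs CCATAT ✗; k=7: GGCCATA vs CCATATA ✗.
Only k = 5 is perfect, so the longest perfect 3' overlap is 5.

Longest perfect overlap: 5 complementary base pairs; significant dimer risk (threshold 3).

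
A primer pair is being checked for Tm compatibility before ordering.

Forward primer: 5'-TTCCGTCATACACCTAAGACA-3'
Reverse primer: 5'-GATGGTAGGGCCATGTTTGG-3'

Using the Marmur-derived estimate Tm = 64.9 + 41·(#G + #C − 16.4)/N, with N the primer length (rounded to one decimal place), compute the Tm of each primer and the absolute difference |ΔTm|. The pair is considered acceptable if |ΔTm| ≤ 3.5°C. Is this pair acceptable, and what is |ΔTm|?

Forward: G+C = 9, N = 21 → Tm = 64.9 + 41·(9 − 16.4)/21 = 50.5°C.
Reverse: G+C = 11, N = 20 → Tm = 64.9 + 41·(11 − 16.4)/20 = 53.8°C.
|ΔTm| = |50.5 − 53.8| = 3.3°C, ≤ 3.5°C.

|ΔTm| = 3.3°C; the pair is acceptable.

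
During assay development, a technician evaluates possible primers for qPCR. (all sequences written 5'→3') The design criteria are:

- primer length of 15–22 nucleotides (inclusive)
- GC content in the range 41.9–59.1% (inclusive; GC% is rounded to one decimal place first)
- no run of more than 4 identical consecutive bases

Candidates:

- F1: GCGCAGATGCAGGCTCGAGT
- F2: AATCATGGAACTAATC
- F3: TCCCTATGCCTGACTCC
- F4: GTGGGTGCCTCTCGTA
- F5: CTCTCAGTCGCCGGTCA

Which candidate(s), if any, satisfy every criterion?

F3 only.

F1 (20 nt, A=4 T=3 G=8 C=5): length 20 ✓; GC 13/20 = 65.0%, outside 41.9–59.1% ✗; longest run = 2 ✓ — fails.
F2 (16 nt, A=7 T=4 G=2 C=3): length 16 ✓; GC 5/16 = 31.3%, outside 41.9–59.1% ✗; longest run = 2 ✓ — fails.
F3 (17 nt, A=2 T=5 G=2 C=8): length 17 ✓; GC 10/17 = 58.8% ✓; longest run = 3 ✓ — passes.
F4 (16 nt, A=1 T=5 G=6 C=4): length 16 ✓; GC 10/16 = 62.5%, outside 41.9–59.1% ✗; longest run = 3 ✓ — fails.
F5 (17 nt, A=2 T=4 G=4 C=7): length 17 ✓; GC 11/17 = 64.7%, outside 41.9–59.1% ✗; longest run = 2 ✓ — fails.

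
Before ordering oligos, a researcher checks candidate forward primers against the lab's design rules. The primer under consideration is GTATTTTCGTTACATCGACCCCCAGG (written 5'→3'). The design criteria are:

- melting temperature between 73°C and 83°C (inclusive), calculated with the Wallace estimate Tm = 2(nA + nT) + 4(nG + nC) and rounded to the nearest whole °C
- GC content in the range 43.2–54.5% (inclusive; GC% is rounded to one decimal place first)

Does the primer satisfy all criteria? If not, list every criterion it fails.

Meets all criteria.

Base counts: A=5, T=8, G=5, C=8 (length 26).
Tm: Tm = 2·13 + 4·13 = 78°C ✓
GC content: GC 13/26 = 50.0% ✓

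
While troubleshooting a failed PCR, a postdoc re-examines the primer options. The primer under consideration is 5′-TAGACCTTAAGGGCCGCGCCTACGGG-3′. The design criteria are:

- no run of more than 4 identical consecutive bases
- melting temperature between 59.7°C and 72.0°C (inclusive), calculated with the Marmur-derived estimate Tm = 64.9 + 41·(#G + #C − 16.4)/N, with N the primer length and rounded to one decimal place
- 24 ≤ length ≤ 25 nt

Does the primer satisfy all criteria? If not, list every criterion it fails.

Base counts: A=5, T=4, G=9, C=8 (length 26).
homopolymer run: longest run = 3 ✓
Tm: Tm = 64.9 + 41·(17 − 16.4)/26 = 65.8°C ✓
length: length 26, outside 24–25 ✗

Fails: length.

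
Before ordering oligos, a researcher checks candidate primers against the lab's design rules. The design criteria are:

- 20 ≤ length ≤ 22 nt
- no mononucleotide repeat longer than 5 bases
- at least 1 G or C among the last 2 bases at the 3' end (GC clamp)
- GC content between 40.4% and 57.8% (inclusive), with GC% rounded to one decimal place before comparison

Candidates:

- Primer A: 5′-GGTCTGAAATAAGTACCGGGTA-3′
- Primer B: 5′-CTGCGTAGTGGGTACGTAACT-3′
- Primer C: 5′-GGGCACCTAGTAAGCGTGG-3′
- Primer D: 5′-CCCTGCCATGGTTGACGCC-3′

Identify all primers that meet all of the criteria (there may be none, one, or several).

Primer B only.

Primer A (22 nt, A=7 T=5 G=7 C=3): length 22 ✓; longest run = 3 ✓; 3' end TA has 0 G/C, need ≥1 ✗; GC 10/22 = 45.5% ✓ — fails.
Primer B (21 nt, A=4 T=6 G=7 C=4): length 21 ✓; longest run = 3 ✓; 3' end CT has 1 G/C ✓; GC 11/21 = 52.4% ✓ — passes.
Primer C (19 nt, A=4 T=3 G=8 C=4): length 19, outside 20–22 ✗; longest run = 3 ✓; 3' end GG has 2 G/C ✓; GC 12/19 = 63.2%, outside 40.4–57.8% ✗ — fails.
Primer D (19 nt, A=2 T=4 G=5 C=8): length 19, outside 20–22 ✗; longest run = 3 ✓; 3' end CC has 2 G/C ✓; GC 13/19 = 68.4%, outside 40.4–57.8% ✗ — fails.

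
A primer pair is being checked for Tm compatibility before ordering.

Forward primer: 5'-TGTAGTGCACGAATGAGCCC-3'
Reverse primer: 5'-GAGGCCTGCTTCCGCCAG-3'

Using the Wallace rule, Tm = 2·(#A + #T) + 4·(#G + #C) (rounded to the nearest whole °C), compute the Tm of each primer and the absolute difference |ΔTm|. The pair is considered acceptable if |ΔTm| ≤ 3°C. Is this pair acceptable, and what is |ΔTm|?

Forward: A=5 T=4 G=6 C=5 → Tm = 2·9 + 4·11 = 62°C.
Reverse: A=2 T=3 G=6 C=7 → Tm = 2·5 + 4·13 = 62°C.
|ΔTm| = |62 − 62| = 0°C, ≤ 3°C.

|ΔTm| = 0°C; the pair is acceptable.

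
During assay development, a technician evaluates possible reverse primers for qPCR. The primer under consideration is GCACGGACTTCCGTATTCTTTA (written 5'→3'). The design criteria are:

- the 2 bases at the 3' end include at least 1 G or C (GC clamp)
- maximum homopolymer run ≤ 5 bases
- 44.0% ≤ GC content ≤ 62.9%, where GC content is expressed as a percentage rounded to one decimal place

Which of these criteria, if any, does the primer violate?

Fails: GC clamp.

Base counts: A=4, T=8, G=4, C=6 (length 22).
GC clamp: 3' end TA has 0 G/C, need ≥1 ✗
homopolymer run: longest run = 3 ✓
GC content: GC 10/22 = 45.5% ✓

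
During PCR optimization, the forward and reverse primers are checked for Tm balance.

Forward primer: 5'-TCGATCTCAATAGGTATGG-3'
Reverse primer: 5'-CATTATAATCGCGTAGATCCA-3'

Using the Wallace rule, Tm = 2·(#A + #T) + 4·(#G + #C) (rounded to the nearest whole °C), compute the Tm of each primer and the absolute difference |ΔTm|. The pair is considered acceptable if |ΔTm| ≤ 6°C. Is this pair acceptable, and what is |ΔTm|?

|ΔTm| = 4°C; the pair is acceptable.

Forward: A=5 T=6 G=5 C=3 → Tm = 2·11 + 4·8 = 54°C.
Reverse: A=7 T=6 G=3 C=5 → Tm = 2·13 + 4·8 = 58°C.
|ΔTm| = |54 − 58| = 4°C, ≤ 6°C.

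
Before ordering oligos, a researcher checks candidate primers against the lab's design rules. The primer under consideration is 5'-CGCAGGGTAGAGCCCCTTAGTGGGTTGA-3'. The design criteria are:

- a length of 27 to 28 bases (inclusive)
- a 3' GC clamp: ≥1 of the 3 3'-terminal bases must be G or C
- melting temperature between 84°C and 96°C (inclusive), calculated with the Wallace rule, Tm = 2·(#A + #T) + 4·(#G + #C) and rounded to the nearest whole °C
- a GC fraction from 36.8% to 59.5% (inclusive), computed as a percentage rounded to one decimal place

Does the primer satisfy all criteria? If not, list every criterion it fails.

Base counts: A=5, T=6, G=11, C=6 (length 28).
length: length 28 ✓
GC clamp: 3' end TGA has 1 G/C ✓
Tm: Tm = 2·11 + 4·17 = 90°C ✓
GC content: GC 17/28 = 60.7%, outside 36.8–59.5% ✗

Fails: GC content.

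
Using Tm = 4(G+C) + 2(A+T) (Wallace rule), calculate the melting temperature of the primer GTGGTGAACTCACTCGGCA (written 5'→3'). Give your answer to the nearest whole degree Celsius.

60°C

Base counts: A=4, T=4, G=6, C=5 (length 19).
Tm = 2·(4+4) + 4·(6+5) = 2·8 + 4·11 = 16 + 44 = 60°C.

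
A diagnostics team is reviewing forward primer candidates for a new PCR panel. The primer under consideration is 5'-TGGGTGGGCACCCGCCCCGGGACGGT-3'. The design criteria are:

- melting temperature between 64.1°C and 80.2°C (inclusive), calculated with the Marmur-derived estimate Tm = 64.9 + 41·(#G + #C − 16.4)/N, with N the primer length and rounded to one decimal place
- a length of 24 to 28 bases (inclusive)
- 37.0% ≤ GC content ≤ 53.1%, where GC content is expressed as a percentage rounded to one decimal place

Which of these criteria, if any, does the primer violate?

Fails: GC content.

Base counts: A=2, T=3, G=12, C=9 (length 26).
Tm: Tm = 64.9 + 41·(21 − 16.4)/26 = 72.2°C ✓
length: length 26 ✓
GC content: GC 21/26 = 80.8%, outside 37.0–53.1% ✗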